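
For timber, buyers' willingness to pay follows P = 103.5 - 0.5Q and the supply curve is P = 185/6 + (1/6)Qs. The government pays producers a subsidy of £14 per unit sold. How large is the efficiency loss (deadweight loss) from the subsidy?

Pre-subsidy: 103.5 - 0.5Q = 185/6 + (1/6)Q gives Q* = 109 and P* = 49.
With the subsidy, sellers receive Ps = Pb + 14 for each unit, where Pb is the price buyers pay.
On the curves, Pb = 103.5 - 0.5Q and Ps = 185/6 + (1/6)Q; the wedge Ps − Pb = 14 gives 185/6 + (1/6)Q − (103.5 - 0.5Q) = 14, so Q' = 130.
Then Pb = 103.5 − 0.5·130 = 38.5 and Ps = 185/6 + (1/6)·130 = 52.5.
The subsidy expands output by 130 − 109 = 21 past the efficient level; on those units the gap between marginal cost and willingness to pay runs from 0 up to 14.
DWL = ½ × 14 × 21 = 147.

Deadweight loss = £147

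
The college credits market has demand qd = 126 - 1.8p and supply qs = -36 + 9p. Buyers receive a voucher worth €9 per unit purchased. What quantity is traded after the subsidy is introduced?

Pre-subsidy: 126 - 1.8p = -36 + 9p gives p* = 15, q* = 99.
With the rebate, buyers effectively pay pb = ps − 9, where ps is the price sellers receive.
Demand in terms of ps becomes qd = 126 − 1.8(ps − 9) = 142.2 - 1.8ps. Setting this equal to supply: 142.2 - 1.8ps = -36 + 9ps, so ps = 16.5.
Buyers pay pb = 16.5 − 9 = 7.5; q' = -36 + 9·16.5 = 112.5.

q' = 112.5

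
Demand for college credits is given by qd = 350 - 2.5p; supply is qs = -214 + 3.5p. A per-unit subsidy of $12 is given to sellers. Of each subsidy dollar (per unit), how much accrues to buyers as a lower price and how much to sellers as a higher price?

Pre-subsidy: 350 - 2.5p = -214 + 3.5p gives p* = 94, q* = 115.
With the subsidy, sellers receive ps = pb + 12 for each unit, where pb is the price buyers pay.
Supply in terms of pb becomes qs = -214 + 3.5(pb + 12) = -172 + 3.5pb. Setting this equal to demand: 350 - 2.5pb = -172 + 3.5pb, so pb = 87.
Sellers receive ps = 87 + 12 = 99; q' = 350 − 2.5·87 = 132.5.
Buyers' price falls by p* − pb = 94 − 87 = 7; sellers' price rises by ps − p* = 99 − 94 = 5.

Buyers gain $7 per unit; sellers gain $5 per unit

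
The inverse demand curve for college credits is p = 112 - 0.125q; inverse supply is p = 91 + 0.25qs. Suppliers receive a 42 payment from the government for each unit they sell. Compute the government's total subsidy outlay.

Government cost = 7056

Pre-subsidy: 112 - 0.125q = 91 + 0.25q gives q* = 56 and p* = 105.
With the subsidy, sellers receive ps = pb + 42 for each unit, where pb is the price buyers pay.
On the curves, pb = 112 - 0.125q and ps = 91 + 0.25q; the wedge ps − pb = 42 gives 91 + 0.25q − (112 - 0.125q) = 42, so q' = 168.
Then pb = 112 − 0.125·168 = 91 and ps = 91 + 0.25·168 = 133.
Government outlay = subsidy × quantity = 42 × 168 = 7056.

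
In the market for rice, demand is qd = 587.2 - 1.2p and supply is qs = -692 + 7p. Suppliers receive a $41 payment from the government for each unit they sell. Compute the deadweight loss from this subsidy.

Deadweight loss = $861

Pre-subsidy: 587.2 - 1.2p = -692 + 7p gives p* = 156, q* = 400.
With the subsidy, sellers receive ps = pb + 41 for each unit, where pb is the price buyers pay.
Supply in terms of pb becomes qs = -692 + 7(pb + 41) = -405 + 7pb. Setting this equal to demand: 587.2 - 1.2pb = -405 + 7pb, so pb = 121.
Sellers receive ps = 121 + 41 = 162; q' = 587.2 − 1.2·121 = 442.
The subsidy expands output by 442 − 400 = 42 past the efficient level; on those units the gap between marginal cost and willingness to pay runs from 0 up to 41.
DWL = ½ × 41 × 42 = 861.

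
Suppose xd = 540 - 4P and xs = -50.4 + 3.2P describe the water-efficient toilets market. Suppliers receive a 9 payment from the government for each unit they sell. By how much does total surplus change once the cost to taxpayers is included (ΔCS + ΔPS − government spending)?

Net change in total surplus = -72

Pre-subsidy: 540 - 4P = -50.4 + 3.2P gives P* = 82, x* = 212.
With the subsidy, sellers receive Ps = Pb + 9 for each unit, where Pb is the price buyers pay.
Supply in terms of Pb becomes xs = -50.4 + 3.2(Pb + 9) = -21.6 + 3.2Pb. Setting this equal to demand: 540 - 4Pb = -21.6 + 3.2Pb, so Pb = 78.
Sellers receive Ps = 78 + 9 = 87; x' = 540 − 4·78 = 228.
ΔCS = ½(212 + 228)(82 − 78) = 880; ΔPS = ½(212 + 228)(87 − 82) = 1100.
Government spending = 9 × 228 = 2052.
Net change = 880 + 1100 − 2052 = -72. The loss equals the DWL triangle ½·9·16.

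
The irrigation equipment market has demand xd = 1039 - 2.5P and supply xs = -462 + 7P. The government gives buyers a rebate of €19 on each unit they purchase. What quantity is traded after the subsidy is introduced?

Pre-subsidy: 1039 - 2.5P = -462 + 7P gives P* = 158, x* = 644.
With the rebate, buyers effectively pay Pb = Ps − 19, where Ps is the price sellers receive.
Demand in terms of Ps becomes xd = 1039 − 2.5(Ps − 19) = 1086.5 - 2.5Ps. Setting this equal to supply: 1086.5 - 2.5Ps = -462 + 7Ps, so Ps = 163.
Buyers pay Pb = 163 − 19 = 144; x' = -462 + 7·163 = 679.

x' = 679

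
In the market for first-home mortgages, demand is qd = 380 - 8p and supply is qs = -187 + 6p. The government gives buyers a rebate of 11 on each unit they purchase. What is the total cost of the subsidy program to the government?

Government cost = 7216/7

Pre-subsidy: 380 - 8p = -187 + 6p gives p* = 40.5, q* = 56.
With the rebate, buyers effectively pay pb = ps − 11, where ps is the price sellers receive.
Demand in terms of ps becomes qd = 380 − 8(ps − 11) = 468 - 8ps. Setting this equal to supply: 468 - 8ps = -187 + 6ps, so ps = 655/14.
Buyers pay pb = 655/14 − 11 = 501/14; q' = -187 + 6·(655/14) = 656/7.
Government outlay = subsidy × quantity = 11 × 656/7 = 7216/7.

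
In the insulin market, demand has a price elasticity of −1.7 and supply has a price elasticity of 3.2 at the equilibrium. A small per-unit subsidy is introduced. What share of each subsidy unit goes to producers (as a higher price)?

Producer share = 17/49

For a small subsidy around the equilibrium, the benefit split depends on the relative slopes, which at a point are proportional to the elasticities.
Buyer share = εs/(εs + |εd|) = 3.2/(3.2 + 1.7) = 32/49; seller share = |εd|/(εs + |εd|) = 17/49.
So producers capture 17/49 of the subsidy.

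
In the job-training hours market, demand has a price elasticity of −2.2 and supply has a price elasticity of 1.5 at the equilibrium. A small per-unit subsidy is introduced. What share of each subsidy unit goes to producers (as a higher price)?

For a small subsidy around the equilibrium, the benefit split depends on the relative slopes, which at a point are proportional to the elasticities.
Buyer share = εs/(εs + |εd|) = 1.5/(1.5 + 2.2) = 15/37; seller share = |εd|/(εs + |εd|) = 22/37.
So producers capture 22/37 of the subsidy.

Producer share = 22/37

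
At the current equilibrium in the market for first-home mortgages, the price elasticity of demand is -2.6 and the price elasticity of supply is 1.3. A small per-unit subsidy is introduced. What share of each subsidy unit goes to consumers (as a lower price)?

For a small subsidy around the equilibrium, the benefit split depends on the relative slopes, which at a point are proportional to the elasticities.
Buyer share = εs/(εs + |εd|) = 1.3/(1.3 + 2.6) = 1/3; seller share = |εd|/(εs + |εd|) = 2/3.

Consumer share = 1/3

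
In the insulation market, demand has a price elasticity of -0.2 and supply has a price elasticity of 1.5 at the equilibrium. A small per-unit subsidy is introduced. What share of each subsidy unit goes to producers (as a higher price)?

For a small subsidy around the equilibrium, the benefit split depends on the relative slopes, which at a point are proportional to the elasticities.
Buyer share = εs/(εs + |εd|) = 1.5/(1.5 + 0.2) = 15/17; seller share = |εd|/(εs + |εd|) = 2/17.
So producers capture 2/17 of the subsidy.

Producer share = 2/17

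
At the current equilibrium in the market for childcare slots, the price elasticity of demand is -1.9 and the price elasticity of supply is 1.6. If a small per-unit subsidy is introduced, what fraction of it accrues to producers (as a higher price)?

Producer share = 19/35

For a small subsidy around the equilibrium, the benefit split depends on the relative slopes, which at a point are proportional to the elasticities.
Buyer share = εs/(εs + |εd|) = 1.6/(1.6 + 1.9) = 16/35; seller share = |εd|/(εs + |εd|) = 19/35.
So producers capture 19/35 of the subsidy.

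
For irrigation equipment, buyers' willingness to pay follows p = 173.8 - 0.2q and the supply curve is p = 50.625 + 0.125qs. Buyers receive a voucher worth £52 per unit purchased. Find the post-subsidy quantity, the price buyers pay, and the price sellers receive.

q' = 539; buyers pay £66; sellers receive £118

Pre-subsidy: 173.8 - 0.2q = 50.625 + 0.125q gives q* = 379 and p* = 98.
With the rebate, buyers effectively pay pb = ps − 52, where ps is the price sellers receive.
On the curves, pb = 173.8 - 0.2q and ps = 50.625 + 0.125q; the wedge ps − pb = 52 gives 50.625 + 0.125q − (173.8 - 0.2q) = 52, so q' = 539.
Then pb = 173.8 − 0.2·539 = 66 and ps = 50.625 + 0.125·539 = 118.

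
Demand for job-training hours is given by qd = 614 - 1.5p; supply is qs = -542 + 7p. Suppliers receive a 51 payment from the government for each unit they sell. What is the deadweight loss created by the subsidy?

Pre-subsidy: 614 - 1.5p = -542 + 7p gives p* = 136, q* = 410.
With the subsidy, sellers receive ps = pb + 51 for each unit, where pb is the price buyers pay.
Supply in terms of pb becomes qs = -542 + 7(pb + 51) = -185 + 7pb. Setting this equal to demand: 614 - 1.5pb = -185 + 7pb, so pb = 94.
Sellers receive ps = 94 + 51 = 145; q' = 614 − 1.5·94 = 473.
The subsidy expands output by 473 − 410 = 63 past the efficient level; on those units the gap between marginal cost and willingness to pay runs from 0 up to 51.
DWL = ½ × 51 × 63 = 1606.5.

Deadweight loss = 1606.5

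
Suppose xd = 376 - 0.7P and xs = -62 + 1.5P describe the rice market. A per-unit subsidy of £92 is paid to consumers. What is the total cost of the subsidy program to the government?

Pre-subsidy: 376 - 0.7P = -62 + 1.5P gives P* = 2190/11, x* = 2603/11.
With the rebate, buyers effectively pay Pb = Ps − 92, where Ps is the price sellers receive.
Demand in terms of Ps becomes xd = 376 − 0.7(Ps − 92) = 440.4 - 0.7Ps. Setting this equal to supply: 440.4 - 0.7Ps = -62 + 1.5Ps, so Ps = 2512/11.
Buyers pay Pb = 2512/11 − 92 = 1500/11; x' = -62 + 1.5·(2512/11) = 3086/11.
Government outlay = subsidy × quantity = 92 × 3086/11 = 283912/11.

Government cost = 283912/11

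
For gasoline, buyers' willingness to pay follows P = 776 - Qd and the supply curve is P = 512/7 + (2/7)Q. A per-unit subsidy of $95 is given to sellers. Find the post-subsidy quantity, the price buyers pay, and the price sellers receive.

Q' = 5585/9; buyers pay 1399/9; sellers receive 2254/9

Pre-subsidy: 776 - Q = 512/7 + (2/7)Q gives Q* = 1640/3 and P* = 688/3.
With the subsidy, sellers receive Ps = Pb + 95 for each unit, where Pb is the price buyers pay.
On the curves, Pb = 776 - Q and Ps = 512/7 + (2/7)Q; the wedge Ps − Pb = 95 gives 512/7 + (2/7)Q − (776 - Q) = 95, so Q' = 5585/9.
Then Pb = 776 − 1·(5585/9) = 1399/9 and Ps = 512/7 + (2/7)·(5585/9) = 2254/9.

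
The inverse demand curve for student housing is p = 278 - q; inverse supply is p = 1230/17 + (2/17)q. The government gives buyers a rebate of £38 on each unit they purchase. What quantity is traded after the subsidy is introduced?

q' = 218

Pre-subsidy: 278 - q = 1230/17 + (2/17)q gives q* = 184 and p* = 94.
With the rebate, buyers effectively pay pb = ps − 38, where ps is the price sellers receive.
On the curves, pb = 278 - q and ps = 1230/17 + (2/17)q; the wedge ps − pb = 38 gives 1230/17 + (2/17)q − (278 - q) = 38, so q' = 218.
Then pb = 278 − 1·218 = 60 and ps = 1230/17 + (2/17)·218 = 98.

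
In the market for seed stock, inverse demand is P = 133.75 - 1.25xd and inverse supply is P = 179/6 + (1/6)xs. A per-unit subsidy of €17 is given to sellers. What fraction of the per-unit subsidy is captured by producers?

Producer share = 2/17

Pre-subsidy: 133.75 - 1.25x = 179/6 + (1/6)x gives x* = 1247/17 and P* = 715/17.
With the subsidy, sellers receive Ps = Pb + 17 for each unit, where Pb is the price buyers pay.
On the curves, Pb = 133.75 - 1.25x and Ps = 179/6 + (1/6)x; the wedge Ps − Pb = 17 gives 179/6 + (1/6)x − (133.75 - 1.25x) = 17, so x' = 1451/17.
Then Pb = 133.75 − 1.25·(1451/17) = 460/17 and Ps = 179/6 + (1/6)·(1451/17) = 749/17.
Buyers' price falls by P* − Pb = 715/17 − 460/17 = 15; sellers' price rises by Ps − P* = 749/17 − 715/17 = 2.
So producers capture 2/17 = 2/17 of each unit of subsidy.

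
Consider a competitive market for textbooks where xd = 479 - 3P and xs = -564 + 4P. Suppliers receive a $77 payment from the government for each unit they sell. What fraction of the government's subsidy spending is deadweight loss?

Pre-subsidy: 479 - 3P = -564 + 4P gives P* = 149, x* = 32.
With the subsidy, sellers receive Ps = Pb + 77 for each unit, where Pb is the price buyers pay.
Supply in terms of Pb becomes xs = -564 + 4(Pb + 77) = -256 + 4Pb. Setting this equal to demand: 479 - 3Pb = -256 + 4Pb, so Pb = 105.
Sellers receive Ps = 105 + 77 = 182; x' = 479 − 3·105 = 164.
ΔCS = ½(32 + 164)(149 − 105) = 4312; ΔPS = ½(32 + 164)(182 − 149) = 3234.
Government spending = 77 × 164 = 12628.
DWL = ½ × 77 × (164 − 32) = 5082; fraction = 5082 / 12628 = 33/82.

DWL / government spending = 33/82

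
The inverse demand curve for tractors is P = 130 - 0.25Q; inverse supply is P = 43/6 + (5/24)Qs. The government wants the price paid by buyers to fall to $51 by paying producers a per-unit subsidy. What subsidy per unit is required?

Required subsidy s = $22 per unit

At a buyer price of 51, quantity demanded is 520 − 4·51 = 316.
Sellers supply 316 only when they receive Ps = 43/6 + (5/24)·316 = 73.
s = Ps − Pb = 73 − 51 = 22.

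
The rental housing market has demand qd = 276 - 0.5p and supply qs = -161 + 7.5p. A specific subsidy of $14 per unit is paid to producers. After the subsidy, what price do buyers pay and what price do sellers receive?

Buyers pay $41.5; sellers receive $55.5

Pre-subsidy: 276 - 0.5p = -161 + 7.5p gives p* = 54.625, q* = 248.6875.
With the subsidy, sellers receive ps = pb + 14 for each unit, where pb is the price buyers pay.
Supply in terms of pb becomes qs = -161 + 7.5(pb + 14) = -56 + 7.5pb. Setting this equal to demand: 276 - 0.5pb = -56 + 7.5pb, so pb = 41.5.
Sellers receive ps = 41.5 + 14 = 55.5; q' = 276 − 0.5·41.5 = 255.25.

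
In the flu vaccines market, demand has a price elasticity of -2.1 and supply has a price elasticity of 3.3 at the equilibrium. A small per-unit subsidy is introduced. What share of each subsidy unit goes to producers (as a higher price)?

For a small subsidy around the equilibrium, the benefit split depends on the relative slopes, which at a point are proportional to the elasticities.
Buyer share = εs/(εs + |εd|) = 3.3/(3.3 + 2.1) = 11/18; seller share = |εd|/(εs + |εd|) = 7/18.
So producers capture 7/18 of the subsidy.

Producer share = 7/18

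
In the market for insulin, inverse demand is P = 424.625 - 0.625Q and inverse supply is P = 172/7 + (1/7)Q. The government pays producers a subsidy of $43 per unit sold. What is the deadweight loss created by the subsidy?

Pre-subsidy: 424.625 - 0.625Q = 172/7 + (1/7)Q gives Q* = 521 and P* = 99.
With the subsidy, sellers receive Ps = Pb + 43 for each unit, where Pb is the price buyers pay.
On the curves, Pb = 424.625 - 0.625Q and Ps = 172/7 + (1/7)Q; the wedge Ps − Pb = 43 gives 172/7 + (1/7)Q − (424.625 - 0.625Q) = 43, so Q' = 577.
Then Pb = 424.625 − 0.625·577 = 64 and Ps = 172/7 + (1/7)·577 = 107.
The subsidy expands output by 577 − 521 = 56 past the efficient level; on those units the gap between marginal cost and willingness to pay runs from 0 up to 43.
DWL = ½ × 43 × 56 = 1204.

Deadweight loss = $1204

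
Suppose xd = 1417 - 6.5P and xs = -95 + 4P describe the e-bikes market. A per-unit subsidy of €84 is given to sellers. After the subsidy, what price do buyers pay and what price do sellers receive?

Pre-subsidy: 1417 - 6.5P = -95 + 4P gives P* = 144, x* = 481.
With the subsidy, sellers receive Ps = Pb + 84 for each unit, where Pb is the price buyers pay.
Supply in terms of Pb becomes xs = -95 + 4(Pb + 84) = 241 + 4Pb. Setting this equal to demand: 1417 - 6.5Pb = 241 + 4Pb, so Pb = 112.
Sellers receive Ps = 112 + 84 = 196; x' = 1417 − 6.5·112 = 689.

Buyers pay €112; sellers receive €196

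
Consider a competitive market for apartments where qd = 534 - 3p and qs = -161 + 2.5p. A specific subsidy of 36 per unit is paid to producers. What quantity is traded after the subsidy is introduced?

Pre-subsidy: 534 - 3p = -161 + 2.5p gives p* = 1390/11, q* = 1704/11.
With the subsidy, sellers receive ps = pb + 36 for each unit, where pb is the price buyers pay.
Supply in terms of pb becomes qs = -161 + 2.5(pb + 36) = -71 + 2.5pb. Setting this equal to demand: 534 - 3pb = -71 + 2.5pb, so pb = 110.
Sellers receive ps = 110 + 36 = 146; q' = 534 − 3·110 = 204.

q' = 204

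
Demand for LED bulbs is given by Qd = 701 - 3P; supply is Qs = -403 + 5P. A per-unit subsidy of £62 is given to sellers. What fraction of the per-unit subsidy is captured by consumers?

Pre-subsidy: 701 - 3P = -403 + 5P gives P* = 138, Q* = 287.
With the subsidy, sellers receive Ps = Pb + 62 for each unit, where Pb is the price buyers pay.
Supply in terms of Pb becomes Qs = -403 + 5(Pb + 62) = -93 + 5Pb. Setting this equal to demand: 701 - 3Pb = -93 + 5Pb, so Pb = 99.25.
Sellers receive Ps = 99.25 + 62 = 161.25; Q' = 701 − 3·99.25 = 403.25.
Buyers' price falls by P* − Pb = 138 − 99.25 = 38.75; sellers' price rises by Ps − P* = 161.25 − 138 = 23.25.
So consumers capture 38.75/62 = 0.625 of each unit of subsidy.

Consumer share = 0.625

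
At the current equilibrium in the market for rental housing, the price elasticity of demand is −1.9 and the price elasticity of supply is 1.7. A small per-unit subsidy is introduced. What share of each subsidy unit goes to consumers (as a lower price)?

Consumer share = 17/36

For a small subsidy around the equilibrium, the benefit split depends on the relative slopes, which at a point are proportional to the elasticities.
Buyer share = εs/(εs + |εd|) = 1.7/(1.7 + 1.9) = 17/36; seller share = |εd|/(εs + |εd|) = 19/36.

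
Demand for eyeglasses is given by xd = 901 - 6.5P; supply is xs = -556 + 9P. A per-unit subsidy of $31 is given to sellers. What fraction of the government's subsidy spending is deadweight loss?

Pre-subsidy: 901 - 6.5P = -556 + 9P gives P* = 94, x* = 290.
With the subsidy, sellers receive Ps = Pb + 31 for each unit, where Pb is the price buyers pay.
Supply in terms of Pb becomes xs = -556 + 9(Pb + 31) = -277 + 9Pb. Setting this equal to demand: 901 - 6.5Pb = -277 + 9Pb, so Pb = 76.
Sellers receive Ps = 76 + 31 = 107; x' = 901 − 6.5·76 = 407.
ΔCS = ½(290 + 407)(94 − 76) = 6273; ΔPS = ½(290 + 407)(107 − 94) = 4530.5.
Government spending = 31 × 407 = 12617.
DWL = ½ × 31 × (407 − 290) = 1813.5; fraction = 1813.5 / 12617 = 117/814.

DWL / government spending = 117/814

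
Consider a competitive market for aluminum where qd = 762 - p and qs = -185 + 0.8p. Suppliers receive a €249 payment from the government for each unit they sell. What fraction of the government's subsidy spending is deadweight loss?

DWL / government spending = 498/3119

Pre-subsidy: 762 - p = -185 + 0.8p gives p* = 4735/9, q* = 2123/9.
With the subsidy, sellers receive ps = pb + 249 for each unit, where pb is the price buyers pay.
Supply in terms of pb becomes qs = -185 + 0.8(pb + 249) = 14.2 + 0.8pb. Setting this equal to demand: 762 - pb = 14.2 + 0.8pb, so pb = 3739/9.
Sellers receive ps = 3739/9 + 249 = 5980/9; q' = 762 − 1·(3739/9) = 3119/9.
ΔCS = ½(2123/9 + 3119/9)(4735/9 − 3739/9) = 870172/27; ΔPS = ½(2123/9 + 3119/9)(5980/9 − 4735/9) = 1087715/27.
Government spending = 249 × 3119/9 = 258877/3.
DWL = ½ × 249 × (3119/9 − 2123/9) = 13778; fraction = 13778 / (258877/3) = 498/3119.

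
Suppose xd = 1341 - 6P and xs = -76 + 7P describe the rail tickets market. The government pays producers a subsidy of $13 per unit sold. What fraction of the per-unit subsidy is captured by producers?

Pre-subsidy: 1341 - 6P = -76 + 7P gives P* = 109, x* = 687.
With the subsidy, sellers receive Ps = Pb + 13 for each unit, where Pb is the price buyers pay.
Supply in terms of Pb becomes xs = -76 + 7(Pb + 13) = 15 + 7Pb. Setting this equal to demand: 1341 - 6Pb = 15 + 7Pb, so Pb = 102.
Sellers receive Ps = 102 + 13 = 115; x' = 1341 − 6·102 = 729.
Buyers' price falls by P* − Pb = 109 − 102 = 7; sellers' price rises by Ps − P* = 115 − 109 = 6.
So producers capture 6/13 = 6/13 of each unit of subsidy.

Producer share = 6/13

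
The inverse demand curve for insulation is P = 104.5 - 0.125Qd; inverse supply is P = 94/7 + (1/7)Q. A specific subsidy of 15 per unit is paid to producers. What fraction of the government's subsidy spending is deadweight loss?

DWL / government spending = 7/99

Pre-subsidy: 104.5 - 0.125Q = 94/7 + (1/7)Q gives Q* = 340 and P* = 62.
With the subsidy, sellers receive Ps = Pb + 15 for each unit, where Pb is the price buyers pay.
On the curves, Pb = 104.5 - 0.125Q and Ps = 94/7 + (1/7)Q; the wedge Ps − Pb = 15 gives 94/7 + (1/7)Q − (104.5 - 0.125Q) = 15, so Q' = 396.
Then Pb = 104.5 − 0.125·396 = 55 and Ps = 94/7 + (1/7)·396 = 70.
ΔCS = ½(340 + 396)(62 − 55) = 2576; ΔPS = ½(340 + 396)(70 − 62) = 2944.
Government spending = 15 × 396 = 5940.
DWL = ½ × 15 × (396 − 340) = 420; fraction = 420 / 5940 = 7/99.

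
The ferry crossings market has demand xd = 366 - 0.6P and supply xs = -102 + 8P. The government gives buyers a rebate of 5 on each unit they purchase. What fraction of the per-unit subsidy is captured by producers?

Producer share = 3/43

Pre-subsidy: 366 - 0.6P = -102 + 8P gives P* = 2340/43, x* = 14334/43.
With the rebate, buyers effectively pay Pb = Ps − 5, where Ps is the price sellers receive.
Demand in terms of Ps becomes xd = 366 − 0.6(Ps − 5) = 369 - 0.6Ps. Setting this equal to supply: 369 - 0.6Ps = -102 + 8Ps, so Ps = 2355/43.
Buyers pay Pb = 2355/43 − 5 = 2140/43; x' = -102 + 8·(2355/43) = 14454/43.
Buyers' price falls by P* − Pb = 2340/43 − 2140/43 = 200/43; sellers' price rises by Ps − P* = 2355/43 − 2340/43 = 15/43.
So producers capture (15/43)/5 = 3/43 of each unit of subsidy.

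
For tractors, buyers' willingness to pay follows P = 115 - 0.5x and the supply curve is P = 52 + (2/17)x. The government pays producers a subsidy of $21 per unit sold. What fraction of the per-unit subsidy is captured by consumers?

Consumer share = 17/21

Pre-subsidy: 115 - 0.5x = 52 + (2/17)x gives x* = 102 and P* = 64.
With the subsidy, sellers receive Ps = Pb + 21 for each unit, where Pb is the price buyers pay.
On the curves, Pb = 115 - 0.5x and Ps = 52 + (2/17)x; the wedge Ps − Pb = 21 gives 52 + (2/17)x − (115 - 0.5x) = 21, so x' = 136.
Then Pb = 115 − 0.5·136 = 47 and Ps = 52 + (2/17)·136 = 68.
Buyers' price falls by P* − Pb = 64 − 47 = 17; sellers' price rises by Ps − P* = 68 − 64 = 4.
So consumers capture 17/21 = 17/21 of each unit of subsidy.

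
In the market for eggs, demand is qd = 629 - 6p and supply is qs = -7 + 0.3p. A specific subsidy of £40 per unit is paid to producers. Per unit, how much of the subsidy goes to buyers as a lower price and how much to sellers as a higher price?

Pre-subsidy: 629 - 6p = -7 + 0.3p gives p* = 2120/21, q* = 163/7.
With the subsidy, sellers receive ps = pb + 40 for each unit, where pb is the price buyers pay.
Supply in terms of pb becomes qs = -7 + 0.3(pb + 40) = 5 + 0.3pb. Setting this equal to demand: 629 - 6pb = 5 + 0.3pb, so pb = 2080/21.
Sellers receive ps = 2080/21 + 40 = 2920/21; q' = 629 − 6·(2080/21) = 243/7.
Buyers' price falls by p* − pb = 2120/21 − 2080/21 = 40/21; sellers' price rises by ps − p* = 2920/21 − 2120/21 = 800/21.

Buyers gain 40/21 per unit; sellers gain 800/21 per unit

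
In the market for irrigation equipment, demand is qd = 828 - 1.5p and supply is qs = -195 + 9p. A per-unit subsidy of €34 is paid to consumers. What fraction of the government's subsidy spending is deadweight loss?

DWL / government spending = 51/1693

Pre-subsidy: 828 - 1.5p = -195 + 9p gives p* = 682/7, q* = 4773/7.
With the rebate, buyers effectively pay pb = ps − 34, where ps is the price sellers receive.
Demand in terms of ps becomes qd = 828 − 1.5(ps − 34) = 879 - 1.5ps. Setting this equal to supply: 879 - 1.5ps = -195 + 9ps, so ps = 716/7.
Buyers pay pb = 716/7 − 34 = 478/7; q' = -195 + 9·(716/7) = 5079/7.
ΔCS = ½(4773/7 + 5079/7)(682/7 − 478/7) = 1004904/49; ΔPS = ½(4773/7 + 5079/7)(716/7 − 682/7) = 167484/49.
Government spending = 34 × 5079/7 = 172686/7.
DWL = ½ × 34 × (5079/7 − 4773/7) = 5202/7; fraction = (5202/7) / (172686/7) = 51/1693.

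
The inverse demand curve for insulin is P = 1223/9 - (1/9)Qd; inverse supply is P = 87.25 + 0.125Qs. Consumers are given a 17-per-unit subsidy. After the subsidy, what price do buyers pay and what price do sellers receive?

Buyers pay 105; sellers receive 122

Pre-subsidy: 1223/9 - (1/9)Q = 87.25 + 0.125Q gives Q* = 206 and P* = 113.
With the rebate, buyers effectively pay Pb = Ps − 17, where Ps is the price sellers receive.
On the curves, Pb = 1223/9 - (1/9)Q and Ps = 87.25 + 0.125Q; the wedge Ps − Pb = 17 gives 87.25 + 0.125Q − (1223/9 - (1/9)Q) = 17, so Q' = 278.
Then Pb = 1223/9 − (1/9)·278 = 105 and Ps = 87.25 + 0.125·278 = 122.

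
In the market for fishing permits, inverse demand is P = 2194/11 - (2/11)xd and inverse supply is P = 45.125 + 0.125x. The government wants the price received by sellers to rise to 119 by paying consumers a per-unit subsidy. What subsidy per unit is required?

Required subsidy s = 27 per unit

At a seller price of 119, quantity supplied is -361 + 8·119 = 591.
Buyers absorb 591 only when they pay Pb = 2194/11 − (2/11)·591 = 92.
s = Ps − Pb = 119 − 92 = 27.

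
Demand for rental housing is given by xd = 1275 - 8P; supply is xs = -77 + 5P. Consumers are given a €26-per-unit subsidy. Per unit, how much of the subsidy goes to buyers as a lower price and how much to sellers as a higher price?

Pre-subsidy: 1275 - 8P = -77 + 5P gives P* = 104, x* = 443.
With the rebate, buyers effectively pay Pb = Ps − 26, where Ps is the price sellers receive.
Demand in terms of Ps becomes xd = 1275 − 8(Ps − 26) = 1483 - 8Ps. Setting this equal to supply: 1483 - 8Ps = -77 + 5Ps, so Ps = 120.
Buyers pay Pb = 120 − 26 = 94; x' = -77 + 5·120 = 523.
Buyers' price falls by P* − Pb = 104 − 94 = 10; sellers' price rises by Ps − P* = 120 − 104 = 16.

Buyers gain €10 per unit; sellers gain €16 per unit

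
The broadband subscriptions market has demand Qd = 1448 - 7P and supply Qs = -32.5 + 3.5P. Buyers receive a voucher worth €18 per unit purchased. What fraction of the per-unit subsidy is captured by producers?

Pre-subsidy: 1448 - 7P = -32.5 + 3.5P gives P* = 141, Q* = 461.
With the rebate, buyers effectively pay Pb = Ps − 18, where Ps is the price sellers receive.
Demand in terms of Ps becomes Qd = 1448 − 7(Ps − 18) = 1574 - 7Ps. Setting this equal to supply: 1574 - 7Ps = -32.5 + 3.5Ps, so Ps = 153.
Buyers pay Pb = 153 − 18 = 135; Q' = -32.5 + 3.5·153 = 503.
Buyers' price falls by P* − Pb = 141 − 135 = 6; sellers' price rises by Ps − P* = 153 − 141 = 12.
So producers capture 12/18 = 2/3 of each unit of subsidy.

Producer share = 2/3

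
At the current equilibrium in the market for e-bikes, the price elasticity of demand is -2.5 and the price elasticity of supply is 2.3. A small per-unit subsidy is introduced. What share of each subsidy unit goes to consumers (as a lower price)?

Consumer share = 23/48

For a small subsidy around the equilibrium, the benefit split depends on the relative slopes, which at a point are proportional to the elasticities.
Buyer share = εs/(εs + |εd|) = 2.3/(2.3 + 2.5) = 23/48; seller share = |εd|/(εs + |εd|) = 25/48.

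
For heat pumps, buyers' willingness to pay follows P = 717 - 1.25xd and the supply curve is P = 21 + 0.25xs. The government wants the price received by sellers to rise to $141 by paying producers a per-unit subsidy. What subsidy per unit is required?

At a seller price of 141, quantity supplied is -84 + 4·141 = 480.
Buyers absorb 480 only when they pay Pb = 717 − 1.25·480 = 117.
s = Ps − Pb = 141 − 117 = 24.

Required subsidy s = $24 per unit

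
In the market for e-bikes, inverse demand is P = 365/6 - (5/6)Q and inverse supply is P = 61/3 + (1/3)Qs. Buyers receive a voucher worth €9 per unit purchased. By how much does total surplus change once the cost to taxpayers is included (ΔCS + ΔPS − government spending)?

Net change in total surplus = -243/7

Pre-subsidy: 365/6 - (5/6)Q = 61/3 + (1/3)Q gives Q* = 243/7 and P* = 670/21.
With the rebate, buyers effectively pay Pb = Ps − 9, where Ps is the price sellers receive.
On the curves, Pb = 365/6 - (5/6)Q and Ps = 61/3 + (1/3)Q; the wedge Ps − Pb = 9 gives 61/3 + (1/3)Q − (365/6 - (5/6)Q) = 9, so Q' = 297/7.
Then Pb = 365/6 − (5/6)·(297/7) = 535/21 and Ps = 61/3 + (1/3)·(297/7) = 724/21.
ΔCS = ½(243/7 + 297/7)(670/21 − 535/21) = 12150/49; ΔPS = ½(243/7 + 297/7)(724/21 − 670/21) = 4860/49.
Government spending = 9 × 297/7 = 2673/7.
Net change = 12150/49 + 4860/49 − 2673/7 = -243/7. The loss equals the DWL triangle ½·9·54/7.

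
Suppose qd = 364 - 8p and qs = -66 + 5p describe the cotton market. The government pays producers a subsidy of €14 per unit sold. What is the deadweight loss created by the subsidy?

Pre-subsidy: 364 - 8p = -66 + 5p gives p* = 430/13, q* = 1292/13.
With the subsidy, sellers receive ps = pb + 14 for each unit, where pb is the price buyers pay.
Supply in terms of pb becomes qs = -66 + 5(pb + 14) = 4 + 5pb. Setting this equal to demand: 364 - 8pb = 4 + 5pb, so pb = 360/13.
Sellers receive ps = 360/13 + 14 = 542/13; q' = 364 − 8·(360/13) = 1852/13.
The subsidy expands output by 1852/13 − 1292/13 = 560/13 past the efficient level; on those units the gap between marginal cost and willingness to pay runs from 0 up to 14.
DWL = ½ × 14 × 560/13 = 3920/13.

Deadweight loss = 3920/13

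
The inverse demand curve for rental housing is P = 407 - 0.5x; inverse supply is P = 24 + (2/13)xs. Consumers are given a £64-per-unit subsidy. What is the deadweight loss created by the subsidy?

Pre-subsidy: 407 - 0.5x = 24 + (2/13)x gives x* = 9958/17 and P* = 1940/17.
With the rebate, buyers effectively pay Pb = Ps − 64, where Ps is the price sellers receive.
On the curves, Pb = 407 - 0.5x and Ps = 24 + (2/13)x; the wedge Ps − Pb = 64 gives 24 + (2/13)x − (407 - 0.5x) = 64, so x' = 11622/17.
Then Pb = 407 − 0.5·(11622/17) = 1108/17 and Ps = 24 + (2/13)·(11622/17) = 2196/17.
The subsidy expands output by 11622/17 − 9958/17 = 1664/17 past the efficient level; on those units the gap between marginal cost and willingness to pay runs from 0 up to 64.
DWL = ½ × 64 × 1664/17 = 53248/17.

Deadweight loss = 53248/17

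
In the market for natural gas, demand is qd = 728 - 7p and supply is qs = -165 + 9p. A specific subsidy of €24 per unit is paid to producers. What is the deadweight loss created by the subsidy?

Pre-subsidy: 728 - 7p = -165 + 9p gives p* = 55.8125, q* = 337.3125.
With the subsidy, sellers receive ps = pb + 24 for each unit, where pb is the price buyers pay.
Supply in terms of pb becomes qs = -165 + 9(pb + 24) = 51 + 9pb. Setting this equal to demand: 728 - 7pb = 51 + 9pb, so pb = 42.3125.
Sellers receive ps = 42.3125 + 24 = 66.3125; q' = 728 − 7·42.3125 = 431.8125.
The subsidy expands output by 431.8125 − 337.3125 = 94.5 past the efficient level; on those units the gap between marginal cost and willingness to pay runs from 0 up to 24.
DWL = ½ × 24 × 94.5 = 1134.

Deadweight loss = €1134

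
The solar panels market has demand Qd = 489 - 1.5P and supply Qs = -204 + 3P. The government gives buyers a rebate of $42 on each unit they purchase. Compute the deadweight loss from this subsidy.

Pre-subsidy: 489 - 1.5P = -204 + 3P gives P* = 154, Q* = 258.
With the rebate, buyers effectively pay Pb = Ps − 42, where Ps is the price sellers receive.
Demand in terms of Ps becomes Qd = 489 − 1.5(Ps − 42) = 552 - 1.5Ps. Setting this equal to supply: 552 - 1.5Ps = -204 + 3Ps, so Ps = 168.
Buyers pay Pb = 168 − 42 = 126; Q' = -204 + 3·168 = 300.
The subsidy expands output by 300 − 258 = 42 past the efficient level; on those units the gap between marginal cost and willingness to pay runs from 0 up to 42.
DWL = ½ × 42 × 42 = 882.

Deadweight loss = $882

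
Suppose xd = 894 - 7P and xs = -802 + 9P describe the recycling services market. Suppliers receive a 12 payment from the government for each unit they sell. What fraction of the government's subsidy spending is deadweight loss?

Pre-subsidy: 894 - 7P = -802 + 9P gives P* = 106, x* = 152.
With the subsidy, sellers receive Ps = Pb + 12 for each unit, where Pb is the price buyers pay.
Supply in terms of Pb becomes xs = -802 + 9(Pb + 12) = -694 + 9Pb. Setting this equal to demand: 894 - 7Pb = -694 + 9Pb, so Pb = 99.25.
Sellers receive Ps = 99.25 + 12 = 111.25; x' = 894 − 7·99.25 = 199.25.
ΔCS = ½(152 + 199.25)(106 − 99.25) = 1185.46875; ΔPS = ½(152 + 199.25)(111.25 − 106) = 922.03125.
Government spending = 12 × 199.25 = 2391.
DWL = ½ × 12 × (199.25 − 152) = 283.5; fraction = 283.5 / 2391 = 189/1594.

DWL / government spending = 189/1594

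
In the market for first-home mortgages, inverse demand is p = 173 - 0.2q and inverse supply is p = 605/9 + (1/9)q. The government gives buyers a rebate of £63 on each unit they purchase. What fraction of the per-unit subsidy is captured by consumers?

Pre-subsidy: 173 - 0.2q = 605/9 + (1/9)q gives q* = 340 and p* = 105.
With the rebate, buyers effectively pay pb = ps − 63, where ps is the price sellers receive.
On the curves, pb = 173 - 0.2q and ps = 605/9 + (1/9)q; the wedge ps − pb = 63 gives 605/9 + (1/9)q − (173 - 0.2q) = 63, so q' = 542.5.
Then pb = 173 − 0.2·542.5 = 64.5 and ps = 605/9 + (1/9)·542.5 = 127.5.
Buyers' price falls by p* − pb = 105 − 64.5 = 40.5; sellers' price rises by ps − p* = 127.5 − 105 = 22.5.
So consumers capture 40.5/63 = 9/14 of each unit of subsidy.

Consumer share = 9/14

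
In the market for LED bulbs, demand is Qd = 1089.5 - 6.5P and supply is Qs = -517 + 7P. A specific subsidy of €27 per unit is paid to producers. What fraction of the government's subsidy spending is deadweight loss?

DWL / government spending = 91/814

Pre-subsidy: 1089.5 - 6.5P = -517 + 7P gives P* = 119, Q* = 316.
With the subsidy, sellers receive Ps = Pb + 27 for each unit, where Pb is the price buyers pay.
Supply in terms of Pb becomes Qs = -517 + 7(Pb + 27) = -328 + 7Pb. Setting this equal to demand: 1089.5 - 6.5Pb = -328 + 7Pb, so Pb = 105.
Sellers receive Ps = 105 + 27 = 132; Q' = 1089.5 − 6.5·105 = 407.
ΔCS = ½(316 + 407)(119 − 105) = 5061; ΔPS = ½(316 + 407)(132 − 119) = 4699.5.
Government spending = 27 × 407 = 10989.
DWL = ½ × 27 × (407 − 316) = 1228.5; fraction = 1228.5 / 10989 = 91/814.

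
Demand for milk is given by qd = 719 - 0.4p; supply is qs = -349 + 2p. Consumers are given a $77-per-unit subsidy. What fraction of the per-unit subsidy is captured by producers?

Pre-subsidy: 719 - 0.4p = -349 + 2p gives p* = 445, q* = 541.
With the rebate, buyers effectively pay pb = ps − 77, where ps is the price sellers receive.
Demand in terms of ps becomes qd = 719 − 0.4(ps − 77) = 749.8 - 0.4ps. Setting this equal to supply: 749.8 - 0.4ps = -349 + 2ps, so ps = 2747/6.
Buyers pay pb = 2747/6 − 77 = 2285/6; q' = -349 + 2·(2747/6) = 1700/3.
Buyers' price falls by p* − pb = 445 − 2285/6 = 385/6; sellers' price rises by ps − p* = 2747/6 − 445 = 77/6.
So producers capture (77/6)/77 = 1/6 of each unit of subsidy.

Producer share = 1/6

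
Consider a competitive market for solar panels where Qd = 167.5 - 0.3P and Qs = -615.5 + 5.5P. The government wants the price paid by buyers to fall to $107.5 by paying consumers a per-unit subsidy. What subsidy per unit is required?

At a buyer price of 107.5, quantity demanded is 167.5 − 0.3·107.5 = 135.25.
Sellers supply 135.25 only when they receive Ps with -615.5 + 5.5·Ps = 135.25, i.e. Ps = 136.5.
s = Ps − Pb = 136.5 − 107.5 = 29.

Required subsidy s = $29 per unit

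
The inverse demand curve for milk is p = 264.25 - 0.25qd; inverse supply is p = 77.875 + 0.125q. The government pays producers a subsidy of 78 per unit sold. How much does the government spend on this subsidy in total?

Pre-subsidy: 264.25 - 0.25q = 77.875 + 0.125q gives q* = 497 and p* = 140.
With the subsidy, sellers receive ps = pb + 78 for each unit, where pb is the price buyers pay.
On the curves, pb = 264.25 - 0.25q and ps = 77.875 + 0.125q; the wedge ps − pb = 78 gives 77.875 + 0.125q − (264.25 - 0.25q) = 78, so q' = 705.
Then pb = 264.25 − 0.25·705 = 88 and ps = 77.875 + 0.125·705 = 166.
Government outlay = subsidy × quantity = 78 × 705 = 54990.

Government cost = 54990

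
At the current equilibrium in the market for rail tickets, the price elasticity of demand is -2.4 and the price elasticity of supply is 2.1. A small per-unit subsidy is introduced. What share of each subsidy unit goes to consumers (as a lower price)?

Consumer share = 7/15

For a small subsidy around the equilibrium, the benefit split depends on the relative slopes, which at a point are proportional to the elasticities.
Buyer share = εs/(εs + |εd|) = 2.1/(2.1 + 2.4) = 7/15; seller share = |εd|/(εs + |εd|) = 8/15.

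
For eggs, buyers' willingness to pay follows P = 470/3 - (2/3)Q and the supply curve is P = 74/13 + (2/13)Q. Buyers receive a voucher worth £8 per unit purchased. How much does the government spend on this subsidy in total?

Pre-subsidy: 470/3 - (2/3)Q = 74/13 + (2/13)Q gives Q* = 184 and P* = 34.
With the rebate, buyers effectively pay Pb = Ps − 8, where Ps is the price sellers receive.
On the curves, Pb = 470/3 - (2/3)Q and Ps = 74/13 + (2/13)Q; the wedge Ps − Pb = 8 gives 74/13 + (2/13)Q − (470/3 - (2/3)Q) = 8, so Q' = 193.75.
Then Pb = 470/3 − (2/3)·193.75 = 27.5 and Ps = 74/13 + (2/13)·193.75 = 35.5.
Government outlay = subsidy × quantity = 8 × 193.75 = 1550.

Government cost = £1550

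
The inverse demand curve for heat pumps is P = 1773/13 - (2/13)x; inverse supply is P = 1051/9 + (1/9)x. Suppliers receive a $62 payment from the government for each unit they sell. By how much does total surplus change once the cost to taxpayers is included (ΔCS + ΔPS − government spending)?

Net change in total surplus = -$7254

Pre-subsidy: 1773/13 - (2/13)x = 1051/9 + (1/9)x gives x* = 74 and P* = 125.
With the subsidy, sellers receive Ps = Pb + 62 for each unit, where Pb is the price buyers pay.
On the curves, Pb = 1773/13 - (2/13)x and Ps = 1051/9 + (1/9)x; the wedge Ps − Pb = 62 gives 1051/9 + (1/9)x − (1773/13 - (2/13)x) = 62, so x' = 308.
Then Pb = 1773/13 − (2/13)·308 = 89 and Ps = 1051/9 + (1/9)·308 = 151.
ΔCS = ½(74 + 308)(125 − 89) = 6876; ΔPS = ½(74 + 308)(151 − 125) = 4966.
Government spending = 62 × 308 = 19096.
Net change = 6876 + 4966 − 19096 = -7254. The loss equals the DWL triangle ½·62·234.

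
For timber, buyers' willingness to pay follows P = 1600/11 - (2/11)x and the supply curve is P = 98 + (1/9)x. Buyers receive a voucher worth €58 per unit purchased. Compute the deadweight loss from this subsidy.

Deadweight loss = €5742

Pre-subsidy: 1600/11 - (2/11)x = 98 + (1/9)x gives x* = 162 and P* = 116.
With the rebate, buyers effectively pay Pb = Ps − 58, where Ps is the price sellers receive.
On the curves, Pb = 1600/11 - (2/11)x and Ps = 98 + (1/9)x; the wedge Ps − Pb = 58 gives 98 + (1/9)x − (1600/11 - (2/11)x) = 58, so x' = 360.
Then Pb = 1600/11 − (2/11)·360 = 80 and Ps = 98 + (1/9)·360 = 138.
The subsidy expands output by 360 − 162 = 198 past the efficient level; on those units the gap between marginal cost and willingness to pay runs from 0 up to 58.
DWL = ½ × 58 × 198 = 5742.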